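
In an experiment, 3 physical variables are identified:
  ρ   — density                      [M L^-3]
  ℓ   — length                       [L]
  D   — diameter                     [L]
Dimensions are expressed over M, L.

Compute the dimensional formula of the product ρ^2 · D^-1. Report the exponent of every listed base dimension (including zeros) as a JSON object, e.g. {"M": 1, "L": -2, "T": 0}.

{"M": 2, "L": -7}

Write exponents as rows M,L / cols ρ,ℓ,D:
  M: [ 1  0  0]
  L: [-3  1  1]
  [M]: (2)·1+(-1)·0 = 2
  [L]: (2)·-3+(-1)·1 = -7
⇒ M^2 L^-7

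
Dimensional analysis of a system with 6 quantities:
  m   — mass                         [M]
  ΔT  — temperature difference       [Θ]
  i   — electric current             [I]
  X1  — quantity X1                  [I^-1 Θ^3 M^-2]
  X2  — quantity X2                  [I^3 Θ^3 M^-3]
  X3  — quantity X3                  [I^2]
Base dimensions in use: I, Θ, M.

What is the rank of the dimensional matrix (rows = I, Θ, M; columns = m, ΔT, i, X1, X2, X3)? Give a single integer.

Write exponents as rows I,Θ,M / cols m,ΔT,i,X1,X2,X3:
  I: [ 0  0  1 -1  3  2]
  Θ: [ 0  1  0  3  3  0]
  M: [ 1  0  0 -2 -3  0]
Echelon form has 3 nonzero rows (pivots: m,ΔT,i)

3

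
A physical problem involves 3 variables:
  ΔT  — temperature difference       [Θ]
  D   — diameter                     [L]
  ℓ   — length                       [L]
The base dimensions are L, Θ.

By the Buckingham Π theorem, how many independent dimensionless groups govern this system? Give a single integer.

Exponent matrix [L,Θ] × [ΔT,D,ℓ]:
  L: [ 0  1  1]
  Θ: [ 1  0  0]
Echelon form has 2 nonzero rows (pivots: ΔT,D)
Π count = n − r = 3 − 2 = 1

1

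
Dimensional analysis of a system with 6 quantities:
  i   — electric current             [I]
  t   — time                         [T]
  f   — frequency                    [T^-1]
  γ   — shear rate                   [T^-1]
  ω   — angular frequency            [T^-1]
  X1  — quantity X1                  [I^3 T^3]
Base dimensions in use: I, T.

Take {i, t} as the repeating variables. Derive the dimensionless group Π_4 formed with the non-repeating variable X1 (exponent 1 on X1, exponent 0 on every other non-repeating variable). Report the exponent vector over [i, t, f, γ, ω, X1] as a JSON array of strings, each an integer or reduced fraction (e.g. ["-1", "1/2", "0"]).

Write exponents as rows I,T / cols i,t,f,γ,ω,X1:
  I: [ 1  0  0  0  0  3]
  T: [ 0  1 -1 -1 -1  3]
Row reduction gives pivot columns i,t; rank = 2
Pivot set = {i,t}, free = {f,γ,ω,X1}
RREF:
  r0: [   1    0    0    0    0    3]
  r1: [   0    1   -1   -1   -1    3]
Fix exponent of X1 at 1, f at 0, γ at 0, ω at 0; solve each RREF row for its pivot's exponent:
  r0: exp(i) + (3)·1 = 0 ⇒ exp(i) = -3
  r1: exp(t) + (3)·1 = 0 ⇒ exp(t) = -3
Π_4 = i^-3 · t^-3 · X1

["-3", "-3", "0", "0", "0", "1"]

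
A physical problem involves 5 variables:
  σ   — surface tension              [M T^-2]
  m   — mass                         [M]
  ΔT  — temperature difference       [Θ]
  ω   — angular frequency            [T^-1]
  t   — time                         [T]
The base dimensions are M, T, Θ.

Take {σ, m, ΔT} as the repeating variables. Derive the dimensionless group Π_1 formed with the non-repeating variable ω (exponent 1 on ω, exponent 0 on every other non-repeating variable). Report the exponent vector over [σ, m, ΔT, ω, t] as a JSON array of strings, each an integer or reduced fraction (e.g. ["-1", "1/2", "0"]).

Write exponents as rows M,T,Θ / cols σ,m,ΔT,ω,t:
  M: [ 1  1  0  0  0]
  T: [-2  0  0 -1  1]
  Θ: [ 0  0  1  0  0]
Echelon form has 3 nonzero rows (pivots: σ,m,ΔT)
Pivot set = {σ,m,ΔT}, free = {ω,t}
RREF:
  r0: [   1    0    0  1/2 -1/2]
  r1: [   0    1    0 -1/2  1/2]
  r2: [   0    0    1    0    0]
Fix exponent of ω at 1, t at 0; solve each RREF row for its pivot's exponent:
  r0: exp(σ) + (1/2)·1 = 0 ⇒ exp(σ) = -1/2
  r1: exp(m) + (-1/2)·1 = 0 ⇒ exp(m) = 1/2
  r2: exp(ΔT) + (0)·1 = 0 ⇒ exp(ΔT) = 0
Π_1 = σ^(-1/2) · m^(1/2) · ω

["-1/2", "1/2", "0", "1", "0"]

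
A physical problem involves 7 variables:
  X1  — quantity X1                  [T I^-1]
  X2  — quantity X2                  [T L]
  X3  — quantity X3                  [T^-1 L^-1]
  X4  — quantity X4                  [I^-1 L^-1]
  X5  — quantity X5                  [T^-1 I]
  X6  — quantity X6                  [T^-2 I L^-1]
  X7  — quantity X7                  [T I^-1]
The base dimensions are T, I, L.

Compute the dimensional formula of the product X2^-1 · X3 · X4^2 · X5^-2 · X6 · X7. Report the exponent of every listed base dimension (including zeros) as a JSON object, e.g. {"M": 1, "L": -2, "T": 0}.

{"T": -1, "I": -4, "L": -5}

Exponent matrix [T,I,L] × [X1,X2,X3,X4,X5,X6,X7]:
  T: [ 1  1 -1  0 -1 -2  1]
  I: [-1  0  0 -1  1  1 -1]
  L: [ 0  1 -1 -1  0 -1  0]
  [T]: (-1)·1+(1)·-1+(2)·0+(-2)·-1+(1)·-2+(1)·1 = -1
  [I]: (-1)·0+(1)·0+(2)·-1+(-2)·1+(1)·1+(1)·-1 = -4
  [L]: (-1)·1+(1)·-1+(2)·-1+(-2)·0+(1)·-1+(1)·0 = -5
⇒ T^-1 I^-4 L^-5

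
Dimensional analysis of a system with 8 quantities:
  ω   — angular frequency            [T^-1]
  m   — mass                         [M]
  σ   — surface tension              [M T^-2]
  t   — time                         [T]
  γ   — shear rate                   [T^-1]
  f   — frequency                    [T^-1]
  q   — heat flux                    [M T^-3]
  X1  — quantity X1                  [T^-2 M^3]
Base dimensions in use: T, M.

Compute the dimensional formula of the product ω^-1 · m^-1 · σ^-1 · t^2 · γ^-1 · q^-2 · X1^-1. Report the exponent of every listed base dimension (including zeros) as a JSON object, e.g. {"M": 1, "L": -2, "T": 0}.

{"T": 14, "M": -7}

Write exponents as rows T,M / cols ω,m,σ,t,γ,f,q,X1:
  T: [-1  0 -2  1 -1 -1 -3 -2]
  M: [ 0  1  1  0  0  0  1  3]
  [T]: (-1)·-1+(-1)·0+(-1)·-2+(2)·1+(-1)·-1+(-2)·-3+(-1)·-2 = 14
  [M]: (-1)·0+(-1)·1+(-1)·1+(2)·0+(-1)·0+(-2)·1+(-1)·3 = -7
⇒ T^14 M^-7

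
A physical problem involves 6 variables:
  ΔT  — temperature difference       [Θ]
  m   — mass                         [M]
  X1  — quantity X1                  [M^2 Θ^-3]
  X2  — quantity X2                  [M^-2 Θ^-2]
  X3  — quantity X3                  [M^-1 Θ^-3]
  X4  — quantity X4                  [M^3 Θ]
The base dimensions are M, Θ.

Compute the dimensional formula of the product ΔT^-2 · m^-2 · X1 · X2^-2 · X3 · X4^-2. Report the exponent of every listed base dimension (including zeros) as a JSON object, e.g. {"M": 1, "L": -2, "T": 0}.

Dimensional matrix (M×Θ by ΔT×m×X1×X2×X3×X4):
  M: [ 0  1  2 -2 -1  3]
  Θ: [ 1  0 -3 -2 -3  1]
  [M]: (-2)·0+(-2)·1+(1)·2+(-2)·-2+(1)·-1+(-2)·3 = -3
  [Θ]: (-2)·1+(-2)·0+(1)·-3+(-2)·-2+(1)·-3+(-2)·1 = -6
⇒ M^-3 Θ^-6

{"M": -3, "Θ": -6}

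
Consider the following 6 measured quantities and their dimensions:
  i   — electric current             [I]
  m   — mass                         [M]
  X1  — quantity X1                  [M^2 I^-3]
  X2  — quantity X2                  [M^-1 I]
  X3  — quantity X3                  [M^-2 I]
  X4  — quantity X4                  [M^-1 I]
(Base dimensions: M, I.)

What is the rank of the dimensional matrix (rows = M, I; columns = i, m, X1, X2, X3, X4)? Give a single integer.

Write exponents as rows M,I / cols i,m,X1,X2,X3,X4:
  M: [ 0  1  2 -1 -2 -1]
  I: [ 1  0 -3  1  1  1]
Row reduction gives pivot columns i,m; rank = 2

2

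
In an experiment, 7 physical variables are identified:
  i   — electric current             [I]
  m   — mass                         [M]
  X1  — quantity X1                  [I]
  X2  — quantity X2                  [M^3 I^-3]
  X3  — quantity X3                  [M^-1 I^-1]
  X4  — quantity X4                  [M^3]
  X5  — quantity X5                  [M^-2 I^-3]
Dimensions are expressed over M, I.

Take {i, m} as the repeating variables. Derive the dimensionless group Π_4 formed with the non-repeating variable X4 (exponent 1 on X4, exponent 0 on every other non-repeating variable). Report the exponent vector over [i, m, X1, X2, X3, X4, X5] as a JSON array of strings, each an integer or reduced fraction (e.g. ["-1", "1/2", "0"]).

Write exponents as rows M,I / cols i,m,X1,X2,X3,X4,X5:
  M: [ 0  1  0  3 -1  3 -2]
  I: [ 1  0  1 -3 -1  0 -3]
Echelon form has 2 nonzero rows (pivots: i,m)
Repeat: i,m; free: X1,X2,X3,X4,X5
RREF:
  r0: [   1    0    1   -3   -1    0   -3]
  r1: [   0    1    0    3   -1    3   -2]
Fix exponent of X4 at 1, X1 at 0, X2 at 0, X3 at 0, X5 at 0; solve each RREF row for its pivot's exponent:
  r0: exp(i) + (0)·1 = 0 ⇒ exp(i) = 0
  r1: exp(m) + (3)·1 = 0 ⇒ exp(m) = -3
Π_4 = m^-3 · X4

["0", "-3", "0", "0", "0", "1", "0"]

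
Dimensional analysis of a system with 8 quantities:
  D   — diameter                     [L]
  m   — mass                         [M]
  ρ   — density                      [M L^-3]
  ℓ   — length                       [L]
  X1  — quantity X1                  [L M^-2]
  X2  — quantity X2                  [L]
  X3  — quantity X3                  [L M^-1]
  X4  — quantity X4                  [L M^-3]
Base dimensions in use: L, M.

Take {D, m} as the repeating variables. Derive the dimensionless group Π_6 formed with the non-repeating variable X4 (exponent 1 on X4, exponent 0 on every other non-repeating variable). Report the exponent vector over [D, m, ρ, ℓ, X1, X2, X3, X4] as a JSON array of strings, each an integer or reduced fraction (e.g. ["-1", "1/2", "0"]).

["-1", "3", "0", "0", "0", "0", "0", "1"]

Exponent matrix [L,M] × [D,m,ρ,ℓ,X1,X2,X3,X4]:
  L: [ 1  0 -3  1  1  1  1  1]
  M: [ 0  1  1  0 -2  0 -1 -3]
Echelon form has 2 nonzero rows (pivots: D,m)
Repeat: D,m; free: ρ,ℓ,X1,X2,X3,X4
RREF:
  r0: [   1    0   -3    1    1    1    1    1]
  r1: [   0    1    1    0   -2    0   -1   -3]
Fix exponent of X4 at 1, ρ at 0, ℓ at 0, X1 at 0, X2 at 0, X3 at 0; solve each RREF row for its pivot's exponent:
  r0: exp(D) + (1)·1 = 0 ⇒ exp(D) = -1
  r1: exp(m) + (-3)·1 = 0 ⇒ exp(m) = 3
Π_6 = D^-1 · m^3 · X4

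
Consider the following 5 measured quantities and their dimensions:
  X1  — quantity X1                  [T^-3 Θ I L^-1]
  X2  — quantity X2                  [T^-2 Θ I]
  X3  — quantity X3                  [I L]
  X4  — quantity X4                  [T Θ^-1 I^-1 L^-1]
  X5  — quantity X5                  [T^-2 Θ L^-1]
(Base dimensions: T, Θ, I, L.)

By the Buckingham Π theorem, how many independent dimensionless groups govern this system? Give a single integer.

Exponent matrix [T,Θ,I,L] × [X1,X2,X3,X4,X5]:
  T: [-3 -2  0  1 -2]
  Θ: [ 1  1  0 -1  1]
  I: [ 1  1  1 -1  0]
  L: [-1  0  1 -1 -1]
Echelon form has 3 nonzero rows (pivots: X1,X2,X3)
5 vars − rank 3 = 2 Π groups

2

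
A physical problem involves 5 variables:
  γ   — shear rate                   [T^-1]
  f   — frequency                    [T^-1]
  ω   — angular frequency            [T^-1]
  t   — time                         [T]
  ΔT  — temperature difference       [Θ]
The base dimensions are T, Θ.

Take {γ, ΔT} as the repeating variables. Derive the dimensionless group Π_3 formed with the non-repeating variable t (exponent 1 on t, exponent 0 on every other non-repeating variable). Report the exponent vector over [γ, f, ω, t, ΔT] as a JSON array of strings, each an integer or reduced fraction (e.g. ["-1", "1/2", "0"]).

["1", "0", "0", "1", "0"]

Dimensional matrix (T×Θ by γ×f×ω×t×ΔT):
  T: [-1 -1 -1  1  0]
  Θ: [ 0  0  0  0  1]
RREF → pivots at {γ,ΔT} ⇒ r = 2
Repeat: γ,ΔT; free: f,ω,t
RREF:
  r0: [   1    1    1   -1    0]
  r1: [   0    0    0    0    1]
Fix exponent of t at 1, f at 0, ω at 0; solve each RREF row for its pivot's exponent:
  r0: exp(γ) + (-1)·1 = 0 ⇒ exp(γ) = 1
  r1: exp(ΔT) + (0)·1 = 0 ⇒ exp(ΔT) = 0
Π_3 = γ · t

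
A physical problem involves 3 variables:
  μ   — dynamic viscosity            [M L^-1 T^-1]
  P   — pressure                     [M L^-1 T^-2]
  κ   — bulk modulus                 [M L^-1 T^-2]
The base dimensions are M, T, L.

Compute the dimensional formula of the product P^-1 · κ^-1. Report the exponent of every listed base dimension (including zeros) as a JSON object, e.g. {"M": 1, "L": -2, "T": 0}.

{"M": -2, "T": 4, "L": 2}

Write exponents as rows M,T,L / cols μ,P,κ:
  M: [ 1  1  1]
  T: [-1 -2 -2]
  L: [-1 -1 -1]
  [M]: (-1)·1+(-1)·1 = -2
  [T]: (-1)·-2+(-1)·-2 = 4
  [L]: (-1)·-1+(-1)·-1 = 2
⇒ M^-2 T^4 L^2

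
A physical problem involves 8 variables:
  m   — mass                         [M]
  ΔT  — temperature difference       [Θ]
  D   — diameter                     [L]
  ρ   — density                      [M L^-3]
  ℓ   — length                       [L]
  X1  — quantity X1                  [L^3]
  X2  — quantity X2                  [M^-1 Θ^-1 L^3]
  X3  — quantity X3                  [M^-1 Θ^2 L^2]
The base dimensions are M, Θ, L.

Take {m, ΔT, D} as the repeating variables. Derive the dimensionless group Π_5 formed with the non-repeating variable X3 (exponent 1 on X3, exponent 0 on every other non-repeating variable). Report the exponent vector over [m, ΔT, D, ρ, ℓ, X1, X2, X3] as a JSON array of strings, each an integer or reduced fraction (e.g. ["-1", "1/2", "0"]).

["1", "-2", "-2", "0", "0", "0", "0", "1"]

Exponent matrix [M,Θ,L] × [m,ΔT,D,ρ,ℓ,X1,X2,X3]:
  M: [ 1  0  0  1  0  0 -1 -1]
  Θ: [ 0  1  0  0  0  0 -1  2]
  L: [ 0  0  1 -3  1  3  3  2]
Echelon form has 3 nonzero rows (pivots: m,ΔT,D)
Repeat: m,ΔT,D; free: ρ,ℓ,X1,X2,X3
RREF:
  r0: [   1    0    0    1    0    0   -1   -1]
  r1: [   0    1    0    0    0    0   -1    2]
  r2: [   0    0    1   -3    1    3    3    2]
Fix exponent of X3 at 1, ρ at 0, ℓ at 0, X1 at 0, X2 at 0; solve each RREF row for its pivot's exponent:
  r0: exp(m) + (-1)·1 = 0 ⇒ exp(m) = 1
  r1: exp(ΔT) + (2)·1 = 0 ⇒ exp(ΔT) = -2
  r2: exp(D) + (2)·1 = 0 ⇒ exp(D) = -2
Π_5 = m · ΔT^-2 · D^-2 · X3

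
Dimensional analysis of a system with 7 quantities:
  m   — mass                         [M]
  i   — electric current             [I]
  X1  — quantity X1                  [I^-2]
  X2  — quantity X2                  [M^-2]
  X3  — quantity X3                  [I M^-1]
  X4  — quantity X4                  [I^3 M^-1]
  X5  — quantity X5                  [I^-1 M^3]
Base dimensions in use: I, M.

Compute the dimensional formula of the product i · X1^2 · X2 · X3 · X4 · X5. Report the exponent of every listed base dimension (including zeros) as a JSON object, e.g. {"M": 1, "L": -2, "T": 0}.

Dimensional matrix (I×M by m×i×X1×X2×X3×X4×X5):
  I: [ 0  1 -2  0  1  3 -1]
  M: [ 1  0  0 -2 -1 -1  3]
  [I]: (1)·1+(2)·-2+(1)·0+(1)·1+(1)·3+(1)·-1 = 0
  [M]: (1)·0+(2)·0+(1)·-2+(1)·-1+(1)·-1+(1)·3 = -1
⇒ M^-1

{"I": 0, "M": -1}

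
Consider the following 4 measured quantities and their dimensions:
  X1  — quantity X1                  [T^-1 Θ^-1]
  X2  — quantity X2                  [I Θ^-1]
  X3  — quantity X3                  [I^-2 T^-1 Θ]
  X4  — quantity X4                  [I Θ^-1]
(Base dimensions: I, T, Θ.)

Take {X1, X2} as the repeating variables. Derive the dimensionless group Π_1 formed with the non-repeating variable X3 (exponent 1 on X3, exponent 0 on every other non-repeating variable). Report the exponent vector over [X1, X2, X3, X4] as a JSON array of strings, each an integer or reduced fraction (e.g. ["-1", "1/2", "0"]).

["-1", "2", "1", "0"]

Exponent matrix [I,T,Θ] × [X1,X2,X3,X4]:
  I: [ 0  1 -2  1]
  T: [-1  0 -1  0]
  Θ: [-1 -1  1 -1]
RREF → pivots at {X1,X2} ⇒ r = 2
Repeat: X1,X2; free: X3,X4
RREF:
  r0: [   1    0    1    0]
  r1: [   0    1   -2    1]
  r2: [   0    0    0    0]
Fix exponent of X3 at 1, X4 at 0; solve each RREF row for its pivot's exponent:
  r0: exp(X1) + (1)·1 = 0 ⇒ exp(X1) = -1
  r1: exp(X2) + (-2)·1 = 0 ⇒ exp(X2) = 2
Π_1 = X1^-1 · X2^2 · X3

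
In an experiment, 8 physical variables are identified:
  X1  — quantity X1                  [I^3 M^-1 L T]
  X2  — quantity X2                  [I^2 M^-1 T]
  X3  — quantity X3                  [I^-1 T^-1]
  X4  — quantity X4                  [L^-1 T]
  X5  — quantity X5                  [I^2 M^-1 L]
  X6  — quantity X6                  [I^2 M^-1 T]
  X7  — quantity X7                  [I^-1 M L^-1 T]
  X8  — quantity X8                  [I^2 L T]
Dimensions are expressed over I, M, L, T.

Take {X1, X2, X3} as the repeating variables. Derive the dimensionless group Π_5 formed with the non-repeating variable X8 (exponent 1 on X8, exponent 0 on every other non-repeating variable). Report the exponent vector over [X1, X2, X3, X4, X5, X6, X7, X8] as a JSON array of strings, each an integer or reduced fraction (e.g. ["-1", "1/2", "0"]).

Write exponents as rows I,M,L,T / cols X1,X2,X3,X4,X5,X6,X7,X8:
  I: [ 3  2 -1  0  2  2 -1  2]
  M: [-1 -1  0  0 -1 -1  1  0]
  L: [ 1  0  0 -1  1  0 -1  1]
  T: [ 1  1 -1  1  0  1  1  1]
Echelon form has 3 nonzero rows (pivots: X1,X2,X3)
Pivot set = {X1,X2,X3}, free = {X4,X5,X6,X7,X8}
RREF:
  r0: [   1    0    0   -1    1    0   -1    1]
  r1: [   0    1    0    1    0    1    0   -1]
  r2: [   0    0    1   -1    1    0   -2   -1]
  r3: [   0    0    0    0    0    0    0    0]
Fix exponent of X8 at 1, X4 at 0, X5 at 0, X6 at 0, X7 at 0; solve each RREF row for its pivot's exponent:
  r0: exp(X1) + (1)·1 = 0 ⇒ exp(X1) = -1
  r1: exp(X2) + (-1)·1 = 0 ⇒ exp(X2) = 1
  r2: exp(X3) + (-1)·1 = 0 ⇒ exp(X3) = 1
Π_5 = X1^-1 · X2 · X3 · X8

["-1", "1", "1", "0", "0", "0", "0", "1"]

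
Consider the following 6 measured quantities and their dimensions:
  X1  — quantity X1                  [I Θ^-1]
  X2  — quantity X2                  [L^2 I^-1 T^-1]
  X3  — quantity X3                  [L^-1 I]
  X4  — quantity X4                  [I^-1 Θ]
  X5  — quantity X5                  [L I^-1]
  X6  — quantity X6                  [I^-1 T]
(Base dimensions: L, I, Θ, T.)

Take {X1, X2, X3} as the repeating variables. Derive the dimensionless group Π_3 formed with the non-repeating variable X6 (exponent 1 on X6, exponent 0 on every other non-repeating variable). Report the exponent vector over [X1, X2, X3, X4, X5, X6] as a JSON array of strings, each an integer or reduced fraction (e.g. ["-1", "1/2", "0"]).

Write exponents as rows L,I,Θ,T / cols X1,X2,X3,X4,X5,X6:
  L: [ 0  2 -1  0  1  0]
  I: [ 1 -1  1 -1 -1 -1]
  Θ: [-1  0  0  1  0  0]
  T: [ 0 -1  0  0  0  1]
Echelon form has 3 nonzero rows (pivots: X1,X2,X3)
Repeat: X1,X2,X3; free: X4,X5,X6
RREF:
  r0: [   1    0    0   -1    0    0]
  r1: [   0    1    0    0    0   -1]
  r2: [   0    0    1    0   -1   -2]
  r3: [   0    0    0    0    0    0]
Fix exponent of X6 at 1, X4 at 0, X5 at 0; solve each RREF row for its pivot's exponent:
  r0: exp(X1) + (0)·1 = 0 ⇒ exp(X1) = 0
  r1: exp(X2) + (-1)·1 = 0 ⇒ exp(X2) = 1
  r2: exp(X3) + (-2)·1 = 0 ⇒ exp(X3) = 2
Π_3 = X2 · X3^2 · X6

["0", "1", "2", "0", "0", "1"]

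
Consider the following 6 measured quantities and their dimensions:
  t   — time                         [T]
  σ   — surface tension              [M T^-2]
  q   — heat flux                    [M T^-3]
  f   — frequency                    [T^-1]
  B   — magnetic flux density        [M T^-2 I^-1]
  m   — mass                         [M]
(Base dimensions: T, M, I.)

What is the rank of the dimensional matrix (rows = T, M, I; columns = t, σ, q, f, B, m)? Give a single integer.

Write exponents as rows T,M,I / cols t,σ,q,f,B,m:
  T: [ 1 -2 -3 -1 -2  0]
  M: [ 0  1  1  0  1  1]
  I: [ 0  0  0  0 -1  0]
Row reduction gives pivot columns t,σ,B; rank = 3

3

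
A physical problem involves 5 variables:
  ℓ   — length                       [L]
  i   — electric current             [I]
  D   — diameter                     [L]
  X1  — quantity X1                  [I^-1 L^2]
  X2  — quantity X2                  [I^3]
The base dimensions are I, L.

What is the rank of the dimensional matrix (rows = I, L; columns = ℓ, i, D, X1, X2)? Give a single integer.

Write exponents as rows I,L / cols ℓ,i,D,X1,X2:
  I: [ 0  1  0 -1  3]
  L: [ 1  0  1  2  0]
RREF → pivots at {ℓ,i} ⇒ r = 2

2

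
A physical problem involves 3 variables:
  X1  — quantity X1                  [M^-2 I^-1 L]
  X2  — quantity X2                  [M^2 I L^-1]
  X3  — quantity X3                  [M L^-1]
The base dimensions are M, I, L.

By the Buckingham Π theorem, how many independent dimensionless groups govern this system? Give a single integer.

Exponent matrix [M,I,L] × [X1,X2,X3]:
  M: [-2  2  1]
  I: [-1  1  0]
  L: [ 1 -1 -1]
RREF → pivots at {X1,X3} ⇒ r = 2
3 vars − rank 2 = 1 Π group

1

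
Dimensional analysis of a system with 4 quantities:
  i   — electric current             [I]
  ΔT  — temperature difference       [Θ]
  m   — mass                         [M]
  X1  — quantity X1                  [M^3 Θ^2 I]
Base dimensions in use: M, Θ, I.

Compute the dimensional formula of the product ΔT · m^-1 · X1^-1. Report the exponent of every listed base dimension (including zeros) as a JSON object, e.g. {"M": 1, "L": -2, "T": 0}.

{"M": -4, "Θ": -1, "I": -1}

Write exponents as rows M,Θ,I / cols i,ΔT,m,X1:
  M: [ 0  0  1  3]
  Θ: [ 0  1  0  2]
  I: [ 1  0  0  1]
  [M]: (1)·0+(-1)·1+(-1)·3 = -4
  [Θ]: (1)·1+(-1)·0+(-1)·2 = -1
  [I]: (1)·0+(-1)·0+(-1)·1 = -1
⇒ M^-4 Θ^-1 I^-1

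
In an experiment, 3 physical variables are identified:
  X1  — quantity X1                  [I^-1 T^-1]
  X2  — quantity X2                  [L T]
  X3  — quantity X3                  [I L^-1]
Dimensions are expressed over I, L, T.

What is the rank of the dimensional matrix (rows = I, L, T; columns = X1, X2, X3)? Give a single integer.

Dimensional matrix (I×L×T by X1×X2×X3):
  I: [-1  0  1]
  L: [ 0  1 -1]
  T: [-1  1  0]
Row reduction gives pivot columns X1,X2; rank = 2

2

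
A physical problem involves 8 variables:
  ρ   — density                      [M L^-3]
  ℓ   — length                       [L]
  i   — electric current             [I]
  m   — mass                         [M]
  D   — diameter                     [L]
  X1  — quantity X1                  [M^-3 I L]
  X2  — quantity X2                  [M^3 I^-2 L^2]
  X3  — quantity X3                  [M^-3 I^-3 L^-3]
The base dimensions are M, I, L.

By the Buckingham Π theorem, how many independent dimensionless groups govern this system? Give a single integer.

Dimensional matrix (M×I×L by ρ×ℓ×i×m×D×X1×X2×X3):
  M: [ 1  0  0  1  0 -3  3 -3]
  I: [ 0  0  1  0  0  1 -2 -3]
  L: [-3  1  0  0  1  1  2 -3]
Row reduction gives pivot columns ρ,ℓ,i; rank = 3
Π count = n − r = 8 − 3 = 5

5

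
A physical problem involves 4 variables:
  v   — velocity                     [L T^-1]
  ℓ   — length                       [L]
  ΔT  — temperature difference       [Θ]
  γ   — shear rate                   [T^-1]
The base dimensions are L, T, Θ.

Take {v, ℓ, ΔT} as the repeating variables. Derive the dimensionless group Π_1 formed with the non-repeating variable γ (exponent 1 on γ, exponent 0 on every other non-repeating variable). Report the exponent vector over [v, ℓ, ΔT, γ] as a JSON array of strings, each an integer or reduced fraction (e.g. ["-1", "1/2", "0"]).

Write exponents as rows L,T,Θ / cols v,ℓ,ΔT,γ:
  L: [ 1  1  0  0]
  T: [-1  0  0 -1]
  Θ: [ 0  0  1  0]
Echelon form has 3 nonzero rows (pivots: v,ℓ,ΔT)
Pivot set = {v,ℓ,ΔT}, free = {γ}
RREF:
  r0: [   1    0    0    1]
  r1: [   0    1    0   -1]
  r2: [   0    0    1    0]
Fix exponent of γ at 1; solve each RREF row for its pivot's exponent:
  r0: exp(v) + (1)·1 = 0 ⇒ exp(v) = -1
  r1: exp(ℓ) + (-1)·1 = 0 ⇒ exp(ℓ) = 1
  r2: exp(ΔT) + (0)·1 = 0 ⇒ exp(ΔT) = 0
Π_1 = v^-1 · ℓ · γ

["-1", "1", "0", "1"]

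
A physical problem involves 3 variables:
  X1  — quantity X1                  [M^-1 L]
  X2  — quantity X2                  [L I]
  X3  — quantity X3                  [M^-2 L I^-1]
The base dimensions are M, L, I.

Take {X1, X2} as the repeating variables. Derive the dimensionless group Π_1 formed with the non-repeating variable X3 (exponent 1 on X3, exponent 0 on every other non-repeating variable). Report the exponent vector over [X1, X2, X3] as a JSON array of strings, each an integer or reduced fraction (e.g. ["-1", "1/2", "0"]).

Exponent matrix [M,L,I] × [X1,X2,X3]:
  M: [-1  0 -2]
  L: [ 1  1  1]
  I: [ 0  1 -1]
Row reduction gives pivot columns X1,X2; rank = 2
Pivot set = {X1,X2}, free = {X3}
RREF:
  r0: [   1    0    2]
  r1: [   0    1   -1]
  r2: [   0    0    0]
Fix exponent of X3 at 1; solve each RREF row for its pivot's exponent:
  r0: exp(X1) + (2)·1 = 0 ⇒ exp(X1) = -2
  r1: exp(X2) + (-1)·1 = 0 ⇒ exp(X2) = 1
Π_1 = X1^-2 · X2 · X3

["-2", "1", "1"]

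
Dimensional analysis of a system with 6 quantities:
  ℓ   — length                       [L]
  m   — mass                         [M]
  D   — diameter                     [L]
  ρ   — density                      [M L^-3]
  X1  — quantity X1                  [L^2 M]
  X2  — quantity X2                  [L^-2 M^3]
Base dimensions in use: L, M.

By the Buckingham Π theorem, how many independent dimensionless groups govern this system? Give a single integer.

4

Write exponents as rows L,M / cols ℓ,m,D,ρ,X1,X2:
  L: [ 1  0  1 -3  2 -2]
  M: [ 0  1  0  1  1  3]
RREF → pivots at {ℓ,m} ⇒ r = 2
6 vars − rank 2 = 4 Π groups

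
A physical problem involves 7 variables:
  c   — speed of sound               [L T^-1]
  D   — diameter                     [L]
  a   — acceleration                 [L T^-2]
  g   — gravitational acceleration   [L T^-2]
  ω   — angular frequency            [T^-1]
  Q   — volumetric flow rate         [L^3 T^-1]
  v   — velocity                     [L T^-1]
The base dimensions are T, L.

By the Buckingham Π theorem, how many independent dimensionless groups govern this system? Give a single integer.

Dimensional matrix (T×L by c×D×a×g×ω×Q×v):
  T: [-1  0 -2 -2 -1 -1 -1]
  L: [ 1  1  1  1  0  3  1]
Row reduction gives pivot columns c,D; rank = 2
Π count = n − r = 7 − 2 = 5

5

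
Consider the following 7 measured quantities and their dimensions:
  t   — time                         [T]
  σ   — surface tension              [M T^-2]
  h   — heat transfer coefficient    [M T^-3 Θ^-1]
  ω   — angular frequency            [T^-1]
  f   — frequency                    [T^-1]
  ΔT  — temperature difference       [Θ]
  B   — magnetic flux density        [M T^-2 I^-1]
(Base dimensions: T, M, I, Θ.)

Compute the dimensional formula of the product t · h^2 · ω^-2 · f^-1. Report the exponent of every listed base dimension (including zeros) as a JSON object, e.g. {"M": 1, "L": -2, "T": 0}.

Write exponents as rows T,M,I,Θ / cols t,σ,h,ω,f,ΔT,B:
  T: [ 1 -2 -3 -1 -1  0 -2]
  M: [ 0  1  1  0  0  0  1]
  I: [ 0  0  0  0  0  0 -1]
  Θ: [ 0  0 -1  0  0  1  0]
  [T]: (1)·1+(2)·-3+(-2)·-1+(-1)·-1 = -2
  [M]: (1)·0+(2)·1+(-2)·0+(-1)·0 = 2
  [I]: (1)·0+(2)·0+(-2)·0+(-1)·0 = 0
  [Θ]: (1)·0+(2)·-1+(-2)·0+(-1)·0 = -2
⇒ T^-2 M^2 Θ^-2

{"T": -2, "M": 2, "I": 0, "Θ": -2}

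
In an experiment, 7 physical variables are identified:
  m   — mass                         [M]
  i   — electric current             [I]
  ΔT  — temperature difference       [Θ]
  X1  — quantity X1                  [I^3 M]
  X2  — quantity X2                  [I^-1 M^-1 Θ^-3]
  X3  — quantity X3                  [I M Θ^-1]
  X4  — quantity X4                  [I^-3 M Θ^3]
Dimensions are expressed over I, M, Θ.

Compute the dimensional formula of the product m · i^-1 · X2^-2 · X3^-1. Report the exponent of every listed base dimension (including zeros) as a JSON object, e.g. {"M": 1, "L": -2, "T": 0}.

Write exponents as rows I,M,Θ / cols m,i,ΔT,X1,X2,X3,X4:
  I: [ 0  1  0  3 -1  1 -3]
  M: [ 1  0  0  1 -1  1  1]
  Θ: [ 0  0  1  0 -3 -1  3]
  [I]: (1)·0+(-1)·1+(-2)·-1+(-1)·1 = 0
  [M]: (1)·1+(-1)·0+(-2)·-1+(-1)·1 = 2
  [Θ]: (1)·0+(-1)·0+(-2)·-3+(-1)·-1 = 7
⇒ M^2 Θ^7

{"I": 0, "M": 2, "Θ": 7}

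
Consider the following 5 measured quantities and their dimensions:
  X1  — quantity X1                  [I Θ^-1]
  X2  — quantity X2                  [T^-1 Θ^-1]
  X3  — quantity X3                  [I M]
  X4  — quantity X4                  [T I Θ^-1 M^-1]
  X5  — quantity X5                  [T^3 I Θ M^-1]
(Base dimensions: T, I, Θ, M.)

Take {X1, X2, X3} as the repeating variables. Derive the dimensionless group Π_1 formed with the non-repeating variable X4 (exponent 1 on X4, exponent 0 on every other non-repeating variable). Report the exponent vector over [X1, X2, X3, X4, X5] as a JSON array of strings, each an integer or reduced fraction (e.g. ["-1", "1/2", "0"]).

Exponent matrix [T,I,Θ,M] × [X1,X2,X3,X4,X5]:
  T: [ 0 -1  0  1  3]
  I: [ 1  0  1  1  1]
  Θ: [-1 -1  0 -1  1]
  M: [ 0  0  1 -1 -1]
Echelon form has 3 nonzero rows (pivots: X1,X2,X3)
Pivot set = {X1,X2,X3}, free = {X4,X5}
RREF:
  r0: [   1    0    0    2    2]
  r1: [   0    1    0   -1   -3]
  r2: [   0    0    1   -1   -1]
  r3: [   0    0    0    0    0]
Fix exponent of X4 at 1, X5 at 0; solve each RREF row for its pivot's exponent:
  r0: exp(X1) + (2)·1 = 0 ⇒ exp(X1) = -2
  r1: exp(X2) + (-1)·1 = 0 ⇒ exp(X2) = 1
  r2: exp(X3) + (-1)·1 = 0 ⇒ exp(X3) = 1
Π_1 = X1^-2 · X2 · X3 · X4

["-2", "1", "1", "1", "0"]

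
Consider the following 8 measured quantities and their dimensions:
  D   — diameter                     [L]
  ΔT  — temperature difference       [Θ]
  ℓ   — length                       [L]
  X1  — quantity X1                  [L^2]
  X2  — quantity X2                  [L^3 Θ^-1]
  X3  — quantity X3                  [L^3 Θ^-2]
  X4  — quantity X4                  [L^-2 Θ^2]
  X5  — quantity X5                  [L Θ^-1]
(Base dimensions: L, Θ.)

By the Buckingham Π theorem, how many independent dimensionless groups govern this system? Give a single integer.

6

Dimensional matrix (L×Θ by D×ΔT×ℓ×X1×X2×X3×X4×X5):
  L: [ 1  0  1  2  3  3 -2  1]
  Θ: [ 0  1  0  0 -1 -2  2 -1]
Row reduction gives pivot columns D,ΔT; rank = 2
Π count = n − r = 8 − 2 = 6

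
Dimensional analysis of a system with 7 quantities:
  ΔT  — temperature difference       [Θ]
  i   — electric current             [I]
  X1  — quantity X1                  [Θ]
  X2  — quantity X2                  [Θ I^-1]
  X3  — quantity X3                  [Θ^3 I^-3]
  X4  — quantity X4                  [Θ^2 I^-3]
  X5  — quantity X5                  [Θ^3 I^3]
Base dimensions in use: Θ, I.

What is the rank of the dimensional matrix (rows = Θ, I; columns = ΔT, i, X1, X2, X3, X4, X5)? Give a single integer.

Dimensional matrix (Θ×I by ΔT×i×X1×X2×X3×X4×X5):
  Θ: [ 1  0  1  1  3  2  3]
  I: [ 0  1  0 -1 -3 -3  3]
Row reduction gives pivot columns ΔT,i; rank = 2

2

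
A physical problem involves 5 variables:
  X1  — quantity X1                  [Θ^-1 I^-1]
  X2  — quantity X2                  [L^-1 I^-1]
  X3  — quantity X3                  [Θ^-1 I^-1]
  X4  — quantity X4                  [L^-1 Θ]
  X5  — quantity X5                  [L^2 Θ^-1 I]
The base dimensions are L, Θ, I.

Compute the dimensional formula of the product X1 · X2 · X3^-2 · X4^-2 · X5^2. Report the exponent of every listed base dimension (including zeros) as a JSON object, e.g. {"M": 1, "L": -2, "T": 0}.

Dimensional matrix (L×Θ×I by X1×X2×X3×X4×X5):
  L: [ 0 -1  0 -1  2]
  Θ: [-1  0 -1  1 -1]
  I: [-1 -1 -1  0  1]
  [L]: (1)·0+(1)·-1+(-2)·0+(-2)·-1+(2)·2 = 5
  [Θ]: (1)·-1+(1)·0+(-2)·-1+(-2)·1+(2)·-1 = -3
  [I]: (1)·-1+(1)·-1+(-2)·-1+(-2)·0+(2)·1 = 2
⇒ L^5 Θ^-3 I^2

{"L": 5, "Θ": -3, "I": 2}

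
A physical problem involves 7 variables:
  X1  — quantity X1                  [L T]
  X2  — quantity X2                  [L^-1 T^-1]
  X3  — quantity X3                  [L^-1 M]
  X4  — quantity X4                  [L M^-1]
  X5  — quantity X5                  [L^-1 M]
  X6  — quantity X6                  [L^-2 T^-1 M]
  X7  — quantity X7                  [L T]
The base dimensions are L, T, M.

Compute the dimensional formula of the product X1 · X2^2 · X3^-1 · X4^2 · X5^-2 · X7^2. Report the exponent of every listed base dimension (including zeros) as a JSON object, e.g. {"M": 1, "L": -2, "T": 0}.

Exponent matrix [L,T,M] × [X1,X2,X3,X4,X5,X6,X7]:
  L: [ 1 -1 -1  1 -1 -2  1]
  T: [ 1 -1  0  0  0 -1  1]
  M: [ 0  0  1 -1  1  1  0]
  [L]: (1)·1+(2)·-1+(-1)·-1+(2)·1+(-2)·-1+(2)·1 = 6
  [T]: (1)·1+(2)·-1+(-1)·0+(2)·0+(-2)·0+(2)·1 = 1
  [M]: (1)·0+(2)·0+(-1)·1+(2)·-1+(-2)·1+(2)·0 = -5
⇒ L^6 T M^-5

{"L": 6, "T": 1, "M": -5}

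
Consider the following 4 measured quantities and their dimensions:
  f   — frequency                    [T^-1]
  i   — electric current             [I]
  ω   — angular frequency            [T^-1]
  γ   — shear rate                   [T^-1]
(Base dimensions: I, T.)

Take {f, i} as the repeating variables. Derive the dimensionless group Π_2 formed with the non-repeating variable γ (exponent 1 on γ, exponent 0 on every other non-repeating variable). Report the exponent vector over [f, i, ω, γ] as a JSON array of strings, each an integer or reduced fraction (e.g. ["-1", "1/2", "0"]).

["-1", "0", "0", "1"]

Dimensional matrix (I×T by f×i×ω×γ):
  I: [ 0  1  0  0]
  T: [-1  0 -1 -1]
Echelon form has 2 nonzero rows (pivots: f,i)
Repeat: f,i; free: ω,γ
RREF:
  r0: [   1    0    1    1]
  r1: [   0    1    0    0]
Fix exponent of γ at 1, ω at 0; solve each RREF row for its pivot's exponent:
  r0: exp(f) + (1)·1 = 0 ⇒ exp(f) = -1
  r1: exp(i) + (0)·1 = 0 ⇒ exp(i) = 0
Π_2 = f^-1 · γ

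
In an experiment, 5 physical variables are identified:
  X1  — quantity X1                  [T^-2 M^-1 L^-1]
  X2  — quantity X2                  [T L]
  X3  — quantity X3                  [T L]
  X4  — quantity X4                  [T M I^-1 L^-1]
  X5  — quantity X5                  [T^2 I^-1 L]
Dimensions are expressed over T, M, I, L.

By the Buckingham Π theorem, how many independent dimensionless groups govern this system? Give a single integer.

2

Write exponents as rows T,M,I,L / cols X1,X2,X3,X4,X5:
  T: [-2  1  1  1  2]
  M: [-1  0  0  1  0]
  I: [ 0  0  0 -1 -1]
  L: [-1  1  1 -1  1]
Echelon form has 3 nonzero rows (pivots: X1,X2,X4)
5 vars − rank 3 = 2 Π groups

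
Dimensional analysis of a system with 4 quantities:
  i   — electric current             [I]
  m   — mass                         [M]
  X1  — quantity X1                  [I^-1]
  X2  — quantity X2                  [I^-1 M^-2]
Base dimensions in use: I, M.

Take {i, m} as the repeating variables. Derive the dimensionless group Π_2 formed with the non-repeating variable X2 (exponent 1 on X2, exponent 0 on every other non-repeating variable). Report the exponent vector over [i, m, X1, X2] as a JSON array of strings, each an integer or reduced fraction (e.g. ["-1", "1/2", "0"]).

Dimensional matrix (I×M by i×m×X1×X2):
  I: [ 1  0 -1 -1]
  M: [ 0  1  0 -2]
RREF → pivots at {i,m} ⇒ r = 2
Pivot set = {i,m}, free = {X1,X2}
RREF:
  r0: [   1    0   -1   -1]
  r1: [   0    1    0   -2]
Fix exponent of X2 at 1, X1 at 0; solve each RREF row for its pivot's exponent:
  r0: exp(i) + (-1)·1 = 0 ⇒ exp(i) = 1
  r1: exp(m) + (-2)·1 = 0 ⇒ exp(m) = 2
Π_2 = i · m^2 · X2

["1", "2", "0", "1"]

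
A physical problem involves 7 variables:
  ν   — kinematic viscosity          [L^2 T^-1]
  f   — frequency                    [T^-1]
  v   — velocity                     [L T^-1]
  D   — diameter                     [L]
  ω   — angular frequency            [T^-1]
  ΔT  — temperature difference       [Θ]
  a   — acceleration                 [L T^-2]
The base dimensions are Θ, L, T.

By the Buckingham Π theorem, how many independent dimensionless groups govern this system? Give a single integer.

4

Write exponents as rows Θ,L,T / cols ν,f,v,D,ω,ΔT,a:
  Θ: [ 0  0  0  0  0  1  0]
  L: [ 2  0  1  1  0  0  1]
  T: [-1 -1 -1  0 -1  0 -2]
Echelon form has 3 nonzero rows (pivots: ν,f,ΔT)
Π count = n − r = 7 − 3 = 4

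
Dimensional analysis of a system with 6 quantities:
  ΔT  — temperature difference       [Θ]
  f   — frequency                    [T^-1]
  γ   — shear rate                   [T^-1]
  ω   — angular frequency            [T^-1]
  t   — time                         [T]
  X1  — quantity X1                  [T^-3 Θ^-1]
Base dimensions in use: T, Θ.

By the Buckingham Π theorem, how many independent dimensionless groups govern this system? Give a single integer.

Exponent matrix [T,Θ] × [ΔT,f,γ,ω,t,X1]:
  T: [ 0 -1 -1 -1  1 -3]
  Θ: [ 1  0  0  0  0 -1]
Row reduction gives pivot columns ΔT,f; rank = 2
n=6, r=2 ⇒ 4 dimensionless groups

4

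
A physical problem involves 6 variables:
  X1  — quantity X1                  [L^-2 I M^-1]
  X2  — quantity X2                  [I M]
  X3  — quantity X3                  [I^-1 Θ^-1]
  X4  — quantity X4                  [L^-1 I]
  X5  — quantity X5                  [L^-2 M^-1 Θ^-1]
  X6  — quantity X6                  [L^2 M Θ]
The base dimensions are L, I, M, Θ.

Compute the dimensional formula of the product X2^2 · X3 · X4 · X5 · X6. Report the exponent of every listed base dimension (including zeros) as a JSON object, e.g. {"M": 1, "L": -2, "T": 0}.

Dimensional matrix (L×I×M×Θ by X1×X2×X3×X4×X5×X6):
  L: [-2  0  0 -1 -2  2]
  I: [ 1  1 -1  1  0  0]
  M: [-1  1  0  0 -1  1]
  Θ: [ 0  0 -1  0 -1  1]
  [L]: (2)·0+(1)·0+(1)·-1+(1)·-2+(1)·2 = -1
  [I]: (2)·1+(1)·-1+(1)·1+(1)·0+(1)·0 = 2
  [M]: (2)·1+(1)·0+(1)·0+(1)·-1+(1)·1 = 2
  [Θ]: (2)·0+(1)·-1+(1)·0+(1)·-1+(1)·1 = -1
⇒ L^-1 I^2 M^2 Θ^-1

{"L": -1, "I": 2, "M": 2, "Θ": -1}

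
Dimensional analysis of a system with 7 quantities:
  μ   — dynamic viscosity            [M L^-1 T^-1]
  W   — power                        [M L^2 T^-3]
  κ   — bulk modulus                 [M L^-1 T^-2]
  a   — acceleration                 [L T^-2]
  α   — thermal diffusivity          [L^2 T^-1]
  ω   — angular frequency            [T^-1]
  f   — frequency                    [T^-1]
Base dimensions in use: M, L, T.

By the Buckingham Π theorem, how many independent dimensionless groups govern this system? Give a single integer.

4

Write exponents as rows M,L,T / cols μ,W,κ,a,α,ω,f:
  M: [ 1  1  1  0  0  0  0]
  L: [-1  2 -1  1  2  0  0]
  T: [-1 -3 -2 -2 -1 -1 -1]
RREF → pivots at {μ,W,κ} ⇒ r = 3
n=7, r=3 ⇒ 4 dimensionless groups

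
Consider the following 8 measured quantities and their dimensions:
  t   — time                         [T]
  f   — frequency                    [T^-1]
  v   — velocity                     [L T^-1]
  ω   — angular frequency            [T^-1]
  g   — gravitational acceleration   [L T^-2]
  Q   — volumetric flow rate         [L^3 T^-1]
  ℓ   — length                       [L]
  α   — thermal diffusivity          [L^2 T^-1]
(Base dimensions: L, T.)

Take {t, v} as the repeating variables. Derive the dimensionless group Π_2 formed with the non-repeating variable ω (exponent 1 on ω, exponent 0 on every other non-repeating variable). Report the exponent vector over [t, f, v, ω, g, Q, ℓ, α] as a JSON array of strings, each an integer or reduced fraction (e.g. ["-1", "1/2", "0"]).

Write exponents as rows L,T / cols t,f,v,ω,g,Q,ℓ,α:
  L: [ 0  0  1  0  1  3  1  2]
  T: [ 1 -1 -1 -1 -2 -1  0 -1]
Row reduction gives pivot columns t,v; rank = 2
Pivot set = {t,v}, free = {f,ω,g,Q,ℓ,α}
RREF:
  r0: [   1   -1    0   -1   -1    2    1    1]
  r1: [   0    0    1    0    1    3    1    2]
Fix exponent of ω at 1, f at 0, g at 0, Q at 0, ℓ at 0, α at 0; solve each RREF row for its pivot's exponent:
  r0: exp(t) + (-1)·1 = 0 ⇒ exp(t) = 1
  r1: exp(v) + (0)·1 = 0 ⇒ exp(v) = 0
Π_2 = t · ω

["1", "0", "0", "1", "0", "0", "0", "0"]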